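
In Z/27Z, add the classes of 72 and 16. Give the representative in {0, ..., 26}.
7

Reduce the summands first: 72 ≡ 18 (mod 27), so 72 + 16 ≡ 18 + 16 (mod 27). 18 + 16 = 34; 34 = 1·27 + 7, so (72 + 16) mod 27 = 7.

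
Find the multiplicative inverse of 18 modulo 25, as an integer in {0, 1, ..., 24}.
18^(−1) ≡ 7 (mod 25)

Apply the extended Euclidean algorithm to (25, 18), tracking rows (r, s, t) with s·25 + t·18 = r. Each division r_prev = q·r_cur + r_new produces the new row as (previous row) − q·(current row):
  row A: (25, 1, 0)   [1·25 + 0·18 = 25]
  row B: (18, 0, 1)   [0·25 + 1·18 = 18]
  25 = 1·18 + 7   → row C = row A − 1·row B = (7, 1, −1)   [check: 1·25 − 1·18 = 7]
  18 = 2·7 + 4   → row D = row B − 2·row C = (4, −2, 3)   [check: −2·25 + 3·18 = 4]
  7 = 1·4 + 3   → row E = row C − 1·row D = (3, 3, −4)   [check: 3·25 − 4·18 = 3]
  4 = 1·3 + 1   → row F = row D − 1·row E = (1, −5, 7)   [check: −5·25 + 7·18 = 1]
  3 = 3·1 + 0   → remainder 0, stop. gcd = 1 (last nonzero row F).
The gcd is 1, so 18 is invertible mod 25. The last nonzero row gives −5·25 + 7·18 = 1, so t = 7. So 18^(−1) ≡ 7 (mod 25). Verify: 18 · 7 = 126 ≡ 1 (mod 25). ✓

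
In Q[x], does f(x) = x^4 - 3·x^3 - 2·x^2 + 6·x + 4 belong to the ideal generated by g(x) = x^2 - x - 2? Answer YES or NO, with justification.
YES

In Q[x] the ideal (g) consists of all multiples of g, so f ∈ (g) iff g | f, i.e. iff the remainder of f on division by g is 0. Divide f by g (g is monic, so eliminate the leading term of the running remainder at each step):
  leading term x^4: subtract (x^2)·g(x) = x^4 - x^3 - 2·x^2, leaving -2·x^3 + 6·x + 4
  leading term -2·x^3: subtract (-2·x)·g(x) = -2·x^3 + 2·x^2 + 4·x, leaving -2·x^2 + 2·x + 4
  leading term -2·x^2: subtract (-2)·g(x) = -2·x^2 + 2·x + 4, leaving 0
The remainder is 0, so f(x) = g(x) · h(x) with h(x) = x^2 - 2·x - 2. Hence g | f, i.e. f ∈ (g).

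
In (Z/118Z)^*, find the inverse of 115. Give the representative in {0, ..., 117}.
Apply the extended Euclidean algorithm to (118, 115), tracking rows (r, s, t) with s·118 + t·115 = r. Each division r_prev = q·r_cur + r_new produces the new row as (previous row) − q·(current row):
  row A: (118, 1, 0)   [1·118 + 0·115 = 118]
  row B: (115, 0, 1)   [0·118 + 1·115 = 115]
  118 = 1·115 + 3   → row C = row A − 1·row B = (3, 1, −1)   [check: 1·118 − 1·115 = 3]
  115 = 38·3 + 1   → row D = row B − 38·row C = (1, −38, 39)   [check: −38·118 + 39·115 = 1]
  3 = 3·1 + 0   → remainder 0, stop. gcd = 1 (last nonzero row D).
The gcd is 1, so 115 is invertible mod 118. The last nonzero row gives −38·118 + 39·115 = 1, so t = 39. So 115^(−1) ≡ 39 (mod 118). Verify: 115 · 39 = 4485 ≡ 1 (mod 118). ✓

Final answer: 115^(−1) ≡ 39 (mod 118)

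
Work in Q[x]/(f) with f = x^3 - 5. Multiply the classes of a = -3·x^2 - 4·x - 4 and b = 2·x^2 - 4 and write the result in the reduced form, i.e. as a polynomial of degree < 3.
a · b ≡ 4·x^2 - 14·x - 24 (mod f(x))

First multiply in Q[x] without reducing: a · b = -6·x^4 - 8·x^3 + 4·x^2 + 16·x + 16. Now divide by f(x) = x^3 - 5, eliminating the leading term at each step:
  leading term -6·x^4: subtract (-6·x)·f(x) = -6·x^4 + 30·x, leaving -8·x^3 + 4·x^2 - 14·x + 16
  leading term -8·x^3: subtract (-8)·f(x) = 40 - 8·x^3, leaving 4·x^2 - 14·x - 24
The degree is now < 3, so this is the remainder. Hence a · b ≡ 4·x^2 - 14·x - 24 in Q[x]/(f).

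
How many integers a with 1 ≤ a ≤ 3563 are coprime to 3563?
3048

The number of a ∈ {1, ..., 3563} with gcd(a, 3563) = 1 is by definition Euler's totient φ(3563). φ is multiplicative, with φ(p^e) = p^e − p^(e−1). Factorise 3563 = 7 · 509. Then
  φ(3563) = (7 − 1) · (509 − 1) = 6 · 508 = 3048.
So there are 3048 such integers.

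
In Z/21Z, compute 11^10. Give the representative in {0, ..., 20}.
4

Use repeated squaring. Binary(10) = 1010. Walk through the bits of the exponent 10 left-to-right: at each bit after the leading one, square the running value, then multiply by 11 if the bit is 1 (always reducing mod 21):
  bit 1 = 1 (leading): start with 11.
  bit 2 = 0: square 11^2 = 121 ≡ 16 (mod 21).
  bit 3 = 1: square 16^2 = 256 ≡ 4; bit is 1, so multiply 4·11 = 44 ≡ 2 (mod 21).
  bit 4 = 0: square 2^2 = 4 (mod 21).
Final value: 11^10 ≡ 4 (mod 21).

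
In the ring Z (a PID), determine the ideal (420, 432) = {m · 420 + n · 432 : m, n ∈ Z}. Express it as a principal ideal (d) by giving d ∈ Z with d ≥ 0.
In the PID Z, (a, b) is generated by gcd(a, b). Compute gcd(432, 420) with the extended Euclidean algorithm, tracking rows (r, s, t) with s·432 + t·420 = r:
  row A: (432, 1, 0)   [1·432 + 0·420 = 432]
  row B: (420, 0, 1)   [0·432 + 1·420 = 420]
  432 = 1·420 + 12   → row C = row A − 1·row B = (12, 1, −1)   [check: 1·432 − 1·420 = 12]
  420 = 35·12 + 0   → remainder 0, stop. gcd = 12 (last nonzero row C).
So gcd(420, 432) = 12, with Bézout identity 1·432 − 1·420 = 12. Containment (⊇): the Bézout identity exhibits 12 as an element of (420, 432), giving (12) ⊆ (420, 432). Containment (⊆): since 12 | 420 and 12 | 432 (420 = 12·35, 432 = 12·36), every Z-linear combination of 420 and 432 is divisible by 12, so (420, 432) ⊆ (12). Therefore (420, 432) = (12), d = 12.

Final answer: (420, 432) = (12); d = 12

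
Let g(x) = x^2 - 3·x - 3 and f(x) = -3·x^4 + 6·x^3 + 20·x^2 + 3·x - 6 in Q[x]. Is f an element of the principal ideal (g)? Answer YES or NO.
YES

In Q[x] the ideal (g) consists of all multiples of g, so f ∈ (g) iff g | f, i.e. iff the remainder of f on division by g is 0. Divide f by g (g is monic, so eliminate the leading term of the running remainder at each step):
  leading term -3·x^4: subtract (-3·x^2)·g(x) = -3·x^4 + 9·x^3 + 9·x^2, leaving -3·x^3 + 11·x^2 + 3·x - 6
  leading term -3·x^3: subtract (-3·x)·g(x) = -3·x^3 + 9·x^2 + 9·x, leaving 2·x^2 - 6·x - 6
  leading term 2·x^2: subtract (2)·g(x) = 2·x^2 - 6·x - 6, leaving 0
The remainder is 0, so f(x) = g(x) · h(x) with h(x) = -3·x^2 - 3·x + 2. Hence g | f, i.e. f ∈ (g).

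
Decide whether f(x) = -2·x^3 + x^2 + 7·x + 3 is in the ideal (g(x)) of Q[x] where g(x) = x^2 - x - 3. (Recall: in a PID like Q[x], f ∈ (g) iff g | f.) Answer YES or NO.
YES

In Q[x] the ideal (g) consists of all multiples of g, so f ∈ (g) iff g | f, i.e. iff the remainder of f on division by g is 0. Divide f by g (g is monic, so eliminate the leading term of the running remainder at each step):
  leading term -2·x^3: subtract (-2·x)·g(x) = -2·x^3 + 2·x^2 + 6·x, leaving -x^2 + x + 3
  leading term -x^2: subtract (-1)·g(x) = -x^2 + x + 3, leaving 0
The remainder is 0, so f(x) = g(x) · h(x) with h(x) = -2·x - 1. Hence g | f, i.e. f ∈ (g).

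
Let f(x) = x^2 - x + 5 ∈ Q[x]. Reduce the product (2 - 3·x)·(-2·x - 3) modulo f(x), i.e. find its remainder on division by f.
a · b ≡ 11·x - 36 (mod f(x))

First multiply in Q[x] without reducing: a · b = 6·x^2 + 5·x - 6. Now divide by f(x) = x^2 - x + 5, eliminating the leading term at each step:
  leading term 6·x^2: subtract (6)·f(x) = 6·x^2 - 6·x + 30, leaving 11·x - 36
The degree is now < 2, so this is the remainder. Hence a · b ≡ 11·x - 36 in Q[x]/(f).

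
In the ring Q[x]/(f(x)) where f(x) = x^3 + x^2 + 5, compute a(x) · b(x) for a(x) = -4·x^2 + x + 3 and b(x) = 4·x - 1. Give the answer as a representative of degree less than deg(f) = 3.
First multiply in Q[x] without reducing: a · b = -16·x^3 + 8·x^2 + 11·x - 3. Now divide by f(x) = x^3 + x^2 + 5, eliminating the leading term at each step:
  leading term -16·x^3: subtract (-16)·f(x) = -16·x^3 - 16·x^2 - 80, leaving 24·x^2 + 11·x + 77
The degree is now < 3, so this is the remainder. Hence a · b ≡ 24·x^2 + 11·x + 77 in Q[x]/(f).

Final answer: a · b ≡ 24·x^2 + 11·x + 77 (mod f(x))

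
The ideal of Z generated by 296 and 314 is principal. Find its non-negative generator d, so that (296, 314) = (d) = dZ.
In the PID Z, (a, b) is generated by gcd(a, b). Compute gcd(314, 296) with the extended Euclidean algorithm, tracking rows (r, s, t) with s·314 + t·296 = r:
  row A: (314, 1, 0)   [1·314 + 0·296 = 314]
  row B: (296, 0, 1)   [0·314 + 1·296 = 296]
  314 = 1·296 + 18   → row C = row A − 1·row B = (18, 1, −1)   [check: 1·314 − 1·296 = 18]
  296 = 16·18 + 8   → row D = row B − 16·row C = (8, −16, 17)   [check: −16·314 + 17·296 = 8]
  18 = 2·8 + 2   → row E = row C − 2·row D = (2, 33, −35)   [check: 33·314 − 35·296 = 2]
  8 = 4·2 + 0   → remainder 0, stop. gcd = 2 (last nonzero row E).
So gcd(296, 314) = 2, with Bézout identity 33·314 − 35·296 = 2. Containment (⊇): the Bézout identity exhibits 2 as an element of (296, 314), giving (2) ⊆ (296, 314). Containment (⊆): since 2 | 296 and 2 | 314 (296 = 2·148, 314 = 2·157), every Z-linear combination of 296 and 314 is divisible by 2, so (296, 314) ⊆ (2). Therefore (296, 314) = (2), d = 2.

Final answer: (296, 314) = (2); d = 2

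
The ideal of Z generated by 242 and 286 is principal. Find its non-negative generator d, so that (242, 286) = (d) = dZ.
(242, 286) = (22); d = 22

In the PID Z, (a, b) is generated by gcd(a, b). Compute gcd(286, 242) with the extended Euclidean algorithm, tracking rows (r, s, t) with s·286 + t·242 = r:
  row A: (286, 1, 0)   [1·286 + 0·242 = 286]
  row B: (242, 0, 1)   [0·286 + 1·242 = 242]
  286 = 1·242 + 44   → row C = row A − 1·row B = (44, 1, −1)   [check: 1·286 − 1·242 = 44]
  242 = 5·44 + 22   → row D = row B − 5·row C = (22, −5, 6)   [check: −5·286 + 6·242 = 22]
  44 = 2·22 + 0   → remainder 0, stop. gcd = 22 (last nonzero row D).
So gcd(242, 286) = 22, with Bézout identity −5·286 + 6·242 = 22. Containment (⊇): the Bézout identity exhibits 22 as an element of (242, 286), giving (22) ⊆ (242, 286). Containment (⊆): since 22 | 242 and 22 | 286 (242 = 22·11, 286 = 22·13), every Z-linear combination of 242 and 286 is divisible by 22, so (242, 286) ⊆ (22). Therefore (242, 286) = (22), d = 22.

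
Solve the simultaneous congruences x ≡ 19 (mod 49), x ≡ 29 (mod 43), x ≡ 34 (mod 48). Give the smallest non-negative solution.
x ≡ 61906 (mod 101136); the representative in [0, 101136) is 61906

The moduli 49, 43, 48 are pairwise coprime, so by the CRT there is a unique solution mod 49·43·48 = 101136.
Solve by successive substitution. Start with x ≡ 19 (mod 49).
  Combine with x ≡ 29 (mod 43): write x = 19 + 49·t and require 19 + 49·t ≡ 29 (mod 43), i.e. 49·t ≡ 29 − 19 ≡ 10 (mod 43). Since 49^(−1) ≡ 36 (mod 43) (49 ≡ 6 (mod 43)), t ≡ 36·10 ≡ 16 (mod 43). So x ≡ 19 + 49·16 = 803 (mod 2107).
  Combine with x ≡ 34 (mod 48): write x = 803 + 2107·t and require 803 + 2107·t ≡ 34 (mod 48), i.e. 2107·t ≡ 34 − 803 ≡ 47 (mod 48). Since 2107^(−1) ≡ 19 (mod 48) (2107 ≡ 43 (mod 48)), t ≡ 19·47 ≡ 29 (mod 48). So x ≡ 803 + 2107·29 = 61906 (mod 101136).
Unique solution in [0, 101136): x = 61906.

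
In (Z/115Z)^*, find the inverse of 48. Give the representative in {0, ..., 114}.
Apply the extended Euclidean algorithm to (115, 48), tracking rows (r, s, t) with s·115 + t·48 = r. Each division r_prev = q·r_cur + r_new produces the new row as (previous row) − q·(current row):
  row A: (115, 1, 0)   [1·115 + 0·48 = 115]
  row B: (48, 0, 1)   [0·115 + 1·48 = 48]
  115 = 2·48 + 19   → row C = row A − 2·row B = (19, 1, −2)   [check: 1·115 − 2·48 = 19]
  48 = 2·19 + 10   → row D = row B − 2·row C = (10, −2, 5)   [check: −2·115 + 5·48 = 10]
  19 = 1·10 + 9   → row E = row C − 1·row D = (9, 3, −7)   [check: 3·115 − 7·48 = 9]
  10 = 1·9 + 1   → row F = row D − 1·row E = (1, −5, 12)   [check: −5·115 + 12·48 = 1]
  9 = 9·1 + 0   → remainder 0, stop. gcd = 1 (last nonzero row F).
The gcd is 1, so 48 is invertible mod 115. The last nonzero row gives −5·115 + 12·48 = 1, so t = 12. So 48^(−1) ≡ 12 (mod 115). Verify: 48 · 12 = 576 ≡ 1 (mod 115). ✓

Final answer: 48^(−1) ≡ 12 (mod 115)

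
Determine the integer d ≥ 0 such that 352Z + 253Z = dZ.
In the PID Z, (a, b) is generated by gcd(a, b). Compute gcd(352, 253) with the extended Euclidean algorithm, tracking rows (r, s, t) with s·352 + t·253 = r:
  row A: (352, 1, 0)   [1·352 + 0·253 = 352]
  row B: (253, 0, 1)   [0·352 + 1·253 = 253]
  352 = 1·253 + 99   → row C = row A − 1·row B = (99, 1, −1)   [check: 1·352 − 1·253 = 99]
  253 = 2·99 + 55   → row D = row B − 2·row C = (55, −2, 3)   [check: −2·352 + 3·253 = 55]
  99 = 1·55 + 44   → row E = row C − 1·row D = (44, 3, −4)   [check: 3·352 − 4·253 = 44]
  55 = 1·44 + 11   → row F = row D − 1·row E = (11, −5, 7)   [check: −5·352 + 7·253 = 11]
  44 = 4·11 + 0   → remainder 0, stop. gcd = 11 (last nonzero row F).
So gcd(352, 253) = 11, with Bézout identity −5·352 + 7·253 = 11. Containment (⊇): the Bézout identity exhibits 11 as an element of (352, 253), giving (11) ⊆ (352, 253). Containment (⊆): since 11 | 352 and 11 | 253 (352 = 11·32, 253 = 11·23), every Z-linear combination of 352 and 253 is divisible by 11, so (352, 253) ⊆ (11). Therefore (352, 253) = (11), d = 11.

Final answer: (352, 253) = (11); d = 11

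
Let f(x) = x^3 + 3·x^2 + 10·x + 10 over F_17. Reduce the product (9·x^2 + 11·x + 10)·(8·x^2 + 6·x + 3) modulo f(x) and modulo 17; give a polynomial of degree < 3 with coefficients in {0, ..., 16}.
Multiply as integer polynomials: a · b = 72·x^4 + 142·x^3 + 173·x^2 + 93·x + 30. Reducing coefficients mod 17: a · b ≡ 4·x^4 + 6·x^3 + 3·x^2 + 8·x + 13. Now divide by f(x) = x^3 + 3·x^2 + 10·x + 10 in F_17[x], eliminating the leading term at each step:
  leading term 4·x^4: subtract (4·x)·f(x) = 4·x^4 + 12·x^3 + 6·x^2 + 6·x, leaving 11·x^3 + 14·x^2 + 2·x + 13 (coefficients mod 17)
  leading term 11·x^3: subtract (11)·f(x) = 11·x^3 + 16·x^2 + 8·x + 8, leaving 15·x^2 + 11·x + 5 (coefficients mod 17)
The degree is now < 3, so this is the remainder. Hence a · b ≡ 15·x^2 + 11·x + 5 in F_17[x]/(f).

Final answer: a · b ≡ 15·x^2 + 11·x + 5 (mod f(x))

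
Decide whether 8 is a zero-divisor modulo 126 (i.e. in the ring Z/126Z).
gcd(8, 126) = 2 > 1, so 8 is not a unit in Z/126Z. In Z/nZ every nonzero non-unit is a zero-divisor: explicitly, take b = 126/gcd = 63 ≠ 0 (mod 126); then 8·63 = 504 = 4·126, i.e. 8·63 ≡ 0 (mod 126). So 8 is a zero-divisor.

Final answer: YES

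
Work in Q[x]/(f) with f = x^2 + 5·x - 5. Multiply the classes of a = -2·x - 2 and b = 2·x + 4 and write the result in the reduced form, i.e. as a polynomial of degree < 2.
a · b ≡ 8·x - 28 (mod f(x))

First multiply in Q[x] without reducing: a · b = -4·x^2 - 12·x - 8. Now divide by f(x) = x^2 + 5·x - 5, eliminating the leading term at each step:
  leading term -4·x^2: subtract (-4)·f(x) = -4·x^2 - 20·x + 20, leaving 8·x - 28
The degree is now < 2, so this is the remainder. Hence a · b ≡ 8·x - 28 in Q[x]/(f).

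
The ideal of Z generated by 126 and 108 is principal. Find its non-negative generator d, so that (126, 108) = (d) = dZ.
In the PID Z, (a, b) is generated by gcd(a, b). Compute gcd(126, 108) with the extended Euclidean algorithm, tracking rows (r, s, t) with s·126 + t·108 = r:
  row A: (126, 1, 0)   [1·126 + 0·108 = 126]
  row B: (108, 0, 1)   [0·126 + 1·108 = 108]
  126 = 1·108 + 18   → row C = row A − 1·row B = (18, 1, −1)   [check: 1·126 − 1·108 = 18]
  108 = 6·18 + 0   → remainder 0, stop. gcd = 18 (last nonzero row C).
So gcd(126, 108) = 18, with Bézout identity 1·126 − 1·108 = 18. Containment (⊇): the Bézout identity exhibits 18 as an element of (126, 108), giving (18) ⊆ (126, 108). Containment (⊆): since 18 | 126 and 18 | 108 (126 = 18·7, 108 = 18·6), every Z-linear combination of 126 and 108 is divisible by 18, so (126, 108) ⊆ (18). Therefore (126, 108) = (18), d = 18.

Final answer: (126, 108) = (18); d = 18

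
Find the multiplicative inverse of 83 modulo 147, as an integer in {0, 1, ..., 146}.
Apply the extended Euclidean algorithm to (147, 83), tracking rows (r, s, t) with s·147 + t·83 = r. Each division r_prev = q·r_cur + r_new produces the new row as (previous row) − q·(current row):
  row A: (147, 1, 0)   [1·147 + 0·83 = 147]
  row B: (83, 0, 1)   [0·147 + 1·83 = 83]
  147 = 1·83 + 64   → row C = row A − 1·row B = (64, 1, −1)   [check: 1·147 − 1·83 = 64]
  83 = 1·64 + 19   → row D = row B − 1·row C = (19, −1, 2)   [check: −1·147 + 2·83 = 19]
  64 = 3·19 + 7   → row E = row C − 3·row D = (7, 4, −7)   [check: 4·147 − 7·83 = 7]
  19 = 2·7 + 5   → row F = row D − 2·row E = (5, −9, 16)   [check: −9·147 + 16·83 = 5]
  7 = 1·5 + 2   → row G = row E − 1·row F = (2, 13, −23)   [check: 13·147 − 23·83 = 2]
  5 = 2·2 + 1   → row H = row F − 2·row G = (1, −35, 62)   [check: −35·147 + 62·83 = 1]
  2 = 2·1 + 0   → remainder 0, stop. gcd = 1 (last nonzero row H).
The gcd is 1, so 83 is invertible mod 147. The last nonzero row gives −35·147 + 62·83 = 1, so t = 62. So 83^(−1) ≡ 62 (mod 147). Verify: 83 · 62 = 5146 ≡ 1 (mod 147). ✓

Final answer: 83^(−1) ≡ 62 (mod 147)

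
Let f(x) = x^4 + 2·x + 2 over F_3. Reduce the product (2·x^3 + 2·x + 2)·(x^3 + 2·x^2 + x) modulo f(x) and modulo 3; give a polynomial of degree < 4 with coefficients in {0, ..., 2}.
a · b ≡ 2·x^3 + x + 1 (mod f(x))

Multiply as integer polynomials: a · b = 2·x^6 + 4·x^5 + 4·x^4 + 6·x^3 + 6·x^2 + 2·x. Reducing coefficients mod 3: a · b ≡ 2·x^6 + x^5 + x^4 + 2·x. Now divide by f(x) = x^4 + 2·x + 2 in F_3[x], eliminating the leading term at each step:
  leading term 2·x^6: subtract (2·x^2)·f(x) = 2·x^6 + x^3 + x^2, leaving x^5 + x^4 + 2·x^3 + 2·x^2 + 2·x (coefficients mod 3)
  leading term x^5: subtract (x)·f(x) = x^5 + 2·x^2 + 2·x, leaving x^4 + 2·x^3 (coefficients mod 3)
  leading term x^4: subtract (1)·f(x) = x^4 + 2·x + 2, leaving 2·x^3 + x + 1 (coefficients mod 3)
The degree is now < 4, so this is the remainder. Hence a · b ≡ 2·x^3 + x + 1 in F_3[x]/(f).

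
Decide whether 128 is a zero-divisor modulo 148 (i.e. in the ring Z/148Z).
YES

gcd(128, 148) = 4 > 1, so 128 is not a unit in Z/148Z. In Z/nZ every nonzero non-unit is a zero-divisor: explicitly, take b = 148/gcd = 37 ≠ 0 (mod 148); then 128·37 = 4736 = 32·148, i.e. 128·37 ≡ 0 (mod 148). So 128 is a zero-divisor.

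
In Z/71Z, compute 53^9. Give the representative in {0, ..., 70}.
65

Use repeated squaring. Binary(9) = 1001. Walk through the bits of the exponent 9 left-to-right: at each bit after the leading one, square the running value, then multiply by 53 if the bit is 1 (always reducing mod 71):
  bit 1 = 1 (leading): start with 53.
  bit 2 = 0: square 53^2 = 2809 ≡ 40 (mod 71).
  bit 3 = 0: square 40^2 = 1600 ≡ 38 (mod 71).
  bit 4 = 1: square 38^2 = 1444 ≡ 24; bit is 1, so multiply 24·53 = 1272 ≡ 65 (mod 71).
Final value: 53^9 ≡ 65 (mod 71).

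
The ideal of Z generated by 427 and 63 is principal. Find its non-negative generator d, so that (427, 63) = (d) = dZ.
In the PID Z, (a, b) is generated by gcd(a, b). Compute gcd(427, 63) with the extended Euclidean algorithm, tracking rows (r, s, t) with s·427 + t·63 = r:
  row A: (427, 1, 0)   [1·427 + 0·63 = 427]
  row B: (63, 0, 1)   [0·427 + 1·63 = 63]
  427 = 6·63 + 49   → row C = row A − 6·row B = (49, 1, −6)   [check: 1·427 − 6·63 = 49]
  63 = 1·49 + 14   → row D = row B − 1·row C = (14, −1, 7)   [check: −1·427 + 7·63 = 14]
  49 = 3·14 + 7   → row E = row C − 3·row D = (7, 4, −27)   [check: 4·427 − 27·63 = 7]
  14 = 2·7 + 0   → remainder 0, stop. gcd = 7 (last nonzero row E).
So gcd(427, 63) = 7, with Bézout identity 4·427 − 27·63 = 7. Containment (⊇): the Bézout identity exhibits 7 as an element of (427, 63), giving (7) ⊆ (427, 63). Containment (⊆): since 7 | 427 and 7 | 63 (427 = 7·61, 63 = 7·9), every Z-linear combination of 427 and 63 is divisible by 7, so (427, 63) ⊆ (7). Therefore (427, 63) = (7), d = 7.

Final answer: (427, 63) = (7); d = 7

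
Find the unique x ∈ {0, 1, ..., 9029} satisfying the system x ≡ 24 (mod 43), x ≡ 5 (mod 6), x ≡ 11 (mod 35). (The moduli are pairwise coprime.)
x ≡ 1271 (mod 9030); the representative in [0, 9030) is 1271

The moduli 43, 6, 35 are pairwise coprime, so by the CRT there is a unique solution mod 43·6·35 = 9030.
Solve by successive substitution. Start with x ≡ 24 (mod 43).
  Combine with x ≡ 5 (mod 6): write x = 24 + 43·t and require 24 + 43·t ≡ 5 (mod 6), i.e. 43·t ≡ 5 − 24 ≡ 5 (mod 6). Since 43^(−1) ≡ 1 (mod 6) (43 ≡ 1 (mod 6)), t ≡ 1·5 ≡ 5 (mod 6). So x ≡ 24 + 43·5 = 239 (mod 258).
  Combine with x ≡ 11 (mod 35): write x = 239 + 258·t and require 239 + 258·t ≡ 11 (mod 35), i.e. 258·t ≡ 11 − 239 ≡ 17 (mod 35). Since 258^(−1) ≡ 27 (mod 35) (258 ≡ 13 (mod 35)), t ≡ 27·17 ≡ 4 (mod 35). So x ≡ 239 + 258·4 = 1271 (mod 9030).
Unique solution in [0, 9030): x = 1271.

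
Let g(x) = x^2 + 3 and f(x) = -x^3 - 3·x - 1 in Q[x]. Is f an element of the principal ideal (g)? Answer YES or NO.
NO

In Q[x] the ideal (g) consists of all multiples of g, so f ∈ (g) iff g | f, i.e. iff the remainder of f on division by g is 0. Divide f by g (g is monic, so eliminate the leading term of the running remainder at each step):
  leading term -x^3: subtract (-x)·g(x) = -x^3 - 3·x, leaving -1
The remainder r(x) = -1 ≠ 0 (and deg r < deg g), so g ∤ f, i.e. f ∉ (g).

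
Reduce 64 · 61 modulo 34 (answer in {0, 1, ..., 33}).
28

Reduce the factors first: 64 ≡ 30, 61 ≡ 27 (mod 34), so 64 · 61 ≡ 30 · 27 (mod 34). 30 · 27 = 810. Dividing by 34: 810 = 23·34 + 28. So (64 · 61) mod 34 = 28.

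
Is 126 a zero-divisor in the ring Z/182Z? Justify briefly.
YES

gcd(126, 182) = 14 > 1, so 126 is not a unit in Z/182Z. In Z/nZ every nonzero non-unit is a zero-divisor: explicitly, take b = 182/gcd = 13 ≠ 0 (mod 182); then 126·13 = 1638 = 9·182, i.e. 126·13 ≡ 0 (mod 182). So 126 is a zero-divisor.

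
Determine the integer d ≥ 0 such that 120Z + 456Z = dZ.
In the PID Z, (a, b) is generated by gcd(a, b). Compute gcd(456, 120) with the extended Euclidean algorithm, tracking rows (r, s, t) with s·456 + t·120 = r:
  row A: (456, 1, 0)   [1·456 + 0·120 = 456]
  row B: (120, 0, 1)   [0·456 + 1·120 = 120]
  456 = 3·120 + 96   → row C = row A − 3·row B = (96, 1, −3)   [check: 1·456 − 3·120 = 96]
  120 = 1·96 + 24   → row D = row B − 1·row C = (24, −1, 4)   [check: −1·456 + 4·120 = 24]
  96 = 4·24 + 0   → remainder 0, stop. gcd = 24 (last nonzero row D).
So gcd(120, 456) = 24, with Bézout identity −1·456 + 4·120 = 24. Containment (⊇): the Bézout identity exhibits 24 as an element of (120, 456), giving (24) ⊆ (120, 456). Containment (⊆): since 24 | 120 and 24 | 456 (120 = 24·5, 456 = 24·19), every Z-linear combination of 120 and 456 is divisible by 24, so (120, 456) ⊆ (24). Therefore (120, 456) = (24), d = 24.

Final answer: (120, 456) = (24); d = 24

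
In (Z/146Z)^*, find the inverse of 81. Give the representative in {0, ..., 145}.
81^(−1) ≡ 137 (mod 146)

Apply the extended Euclidean algorithm to (146, 81), tracking rows (r, s, t) with s·146 + t·81 = r. Each division r_prev = q·r_cur + r_new produces the new row as (previous row) − q·(current row):
  row A: (146, 1, 0)   [1·146 + 0·81 = 146]
  row B: (81, 0, 1)   [0·146 + 1·81 = 81]
  146 = 1·81 + 65   → row C = row A − 1·row B = (65, 1, −1)   [check: 1·146 − 1·81 = 65]
  81 = 1·65 + 16   → row D = row B − 1·row C = (16, −1, 2)   [check: −1·146 + 2·81 = 16]
  65 = 4·16 + 1   → row E = row C − 4·row D = (1, 5, −9)   [check: 5·146 − 9·81 = 1]
  16 = 16·1 + 0   → remainder 0, stop. gcd = 1 (last nonzero row E).
The gcd is 1, so 81 is invertible mod 146. The last nonzero row gives 5·146 − 9·81 = 1, so t = −9. So 81^(−1) ≡ −9 ≡ 137 (mod 146). Verify: 81 · 137 = 11097 ≡ 1 (mod 146). ✓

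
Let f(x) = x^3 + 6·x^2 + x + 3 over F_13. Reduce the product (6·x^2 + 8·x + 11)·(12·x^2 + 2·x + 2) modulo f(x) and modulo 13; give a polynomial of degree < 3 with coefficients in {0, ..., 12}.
Multiply as integer polynomials: a · b = 72·x^4 + 108·x^3 + 160·x^2 + 38·x + 22. Reducing coefficients mod 13: a · b ≡ 7·x^4 + 4·x^3 + 4·x^2 + 12·x + 9. Now divide by f(x) = x^3 + 6·x^2 + x + 3 in F_13[x], eliminating the leading term at each step:
  leading term 7·x^4: subtract (7·x)·f(x) = 7·x^4 + 3·x^3 + 7·x^2 + 8·x, leaving x^3 + 10·x^2 + 4·x + 9 (coefficients mod 13)
  leading term x^3: subtract (1)·f(x) = x^3 + 6·x^2 + x + 3, leaving 4·x^2 + 3·x + 6 (coefficients mod 13)
The degree is now < 3, so this is the remainder. Hence a · b ≡ 4·x^2 + 3·x + 6 in F_13[x]/(f).

Final answer: a · b ≡ 4·x^2 + 3·x + 6 (mod f(x))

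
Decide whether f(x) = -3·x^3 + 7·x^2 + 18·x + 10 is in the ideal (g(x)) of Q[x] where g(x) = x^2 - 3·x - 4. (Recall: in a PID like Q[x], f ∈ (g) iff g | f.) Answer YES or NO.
In Q[x] the ideal (g) consists of all multiples of g, so f ∈ (g) iff g | f, i.e. iff the remainder of f on division by g is 0. Divide f by g (g is monic, so eliminate the leading term of the running remainder at each step):
  leading term -3·x^3: subtract (-3·x)·g(x) = -3·x^3 + 9·x^2 + 12·x, leaving -2·x^2 + 6·x + 10
  leading term -2·x^2: subtract (-2)·g(x) = -2·x^2 + 6·x + 8, leaving 2
The remainder r(x) = 2 ≠ 0 (and deg r < deg g), so g ∤ f, i.e. f ∉ (g).

Final answer: NO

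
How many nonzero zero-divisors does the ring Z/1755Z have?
Z/1755Z has 890 nonzero zero-divisors

In Z/1755Z each nonzero element is either a unit (gcd with 1755 is 1) or a zero-divisor (gcd > 1). The number of units is φ(1755): factorise 1755 = 3^3 · 5 · 13, so φ(1755) = (3^3 − 3^2) · (5 − 1) · (13 − 1) = 18 · 4 · 12 = 864. The nonzero elements number 1755 − 1 = 1754. Hence the nonzero zero-divisors number 1754 − 864 = 890.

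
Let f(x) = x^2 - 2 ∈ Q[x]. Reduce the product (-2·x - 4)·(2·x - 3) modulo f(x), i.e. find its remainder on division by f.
a · b ≡ 4 - 2·x (mod f(x))

First multiply in Q[x] without reducing: a · b = -4·x^2 - 2·x + 12. Now divide by f(x) = x^2 - 2, eliminating the leading term at each step:
  leading term -4·x^2: subtract (-4)·f(x) = 8 - 4·x^2, leaving 4 - 2·x
The degree is now < 2, so this is the remainder. Hence a · b ≡ 4 - 2·x in Q[x]/(f).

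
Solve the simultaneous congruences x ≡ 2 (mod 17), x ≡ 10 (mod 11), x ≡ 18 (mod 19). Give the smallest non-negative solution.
x ≡ 835 (mod 3553); the representative in [0, 3553) is 835

The moduli 17, 11, 19 are pairwise coprime, so by the CRT there is a unique solution mod 17·11·19 = 3553.
Solve by successive substitution. Start with x ≡ 2 (mod 17).
  Combine with x ≡ 10 (mod 11): write x = 2 + 17·t and require 2 + 17·t ≡ 10 (mod 11), i.e. 17·t ≡ 10 − 2 ≡ 8 (mod 11). Since 17^(−1) ≡ 2 (mod 11) (17 ≡ 6 (mod 11)), t ≡ 2·8 ≡ 5 (mod 11). So x ≡ 2 + 17·5 = 87 (mod 187).
  Combine with x ≡ 18 (mod 19): write x = 87 + 187·t and require 87 + 187·t ≡ 18 (mod 19), i.e. 187·t ≡ 18 − 87 ≡ 7 (mod 19). Since 187^(−1) ≡ 6 (mod 19) (187 ≡ 16 (mod 19)), t ≡ 6·7 ≡ 4 (mod 19). So x ≡ 87 + 187·4 = 835 (mod 3553).
Unique solution in [0, 3553): x = 835.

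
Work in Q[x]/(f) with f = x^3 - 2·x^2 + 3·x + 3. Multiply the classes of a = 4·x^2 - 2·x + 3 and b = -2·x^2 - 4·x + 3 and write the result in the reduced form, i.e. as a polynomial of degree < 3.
First multiply in Q[x] without reducing: a · b = -8·x^4 - 12·x^3 + 14·x^2 - 18·x + 9. Now divide by f(x) = x^3 - 2·x^2 + 3·x + 3, eliminating the leading term at each step:
  leading term -8·x^4: subtract (-8·x)·f(x) = -8·x^4 + 16·x^3 - 24·x^2 - 24·x, leaving -28·x^3 + 38·x^2 + 6·x + 9
  leading term -28·x^3: subtract (-28)·f(x) = -28·x^3 + 56·x^2 - 84·x - 84, leaving -18·x^2 + 90·x + 93
The degree is now < 3, so this is the remainder. Hence a · b ≡ -18·x^2 + 90·x + 93 in Q[x]/(f).

Final answer: a · b ≡ -18·x^2 + 90·x + 93 (mod f(x))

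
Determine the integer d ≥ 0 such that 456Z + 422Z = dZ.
In the PID Z, (a, b) is generated by gcd(a, b). Compute gcd(456, 422) with the extended Euclidean algorithm, tracking rows (r, s, t) with s·456 + t·422 = r:
  row A: (456, 1, 0)   [1·456 + 0·422 = 456]
  row B: (422, 0, 1)   [0·456 + 1·422 = 422]
  456 = 1·422 + 34   → row C = row A − 1·row B = (34, 1, −1)   [check: 1·456 − 1·422 = 34]
  422 = 12·34 + 14   → row D = row B − 12·row C = (14, −12, 13)   [check: −12·456 + 13·422 = 14]
  34 = 2·14 + 6   → row E = row C − 2·row D = (6, 25, −27)   [check: 25·456 − 27·422 = 6]
  14 = 2·6 + 2   → row F = row D − 2·row E = (2, −62, 67)   [check: −62·456 + 67·422 = 2]
  6 = 3·2 + 0   → remainder 0, stop. gcd = 2 (last nonzero row F).
So gcd(456, 422) = 2, with Bézout identity −62·456 + 67·422 = 2. Containment (⊇): the Bézout identity exhibits 2 as an element of (456, 422), giving (2) ⊆ (456, 422). Containment (⊆): since 2 | 456 and 2 | 422 (456 = 2·228, 422 = 2·211), every Z-linear combination of 456 and 422 is divisible by 2, so (456, 422) ⊆ (2). Therefore (456, 422) = (2), d = 2.

Final answer: (456, 422) = (2); d = 2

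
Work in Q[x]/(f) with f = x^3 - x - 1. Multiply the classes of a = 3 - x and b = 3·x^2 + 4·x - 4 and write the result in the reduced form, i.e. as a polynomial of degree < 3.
a · b ≡ 5·x^2 + 13·x - 15 (mod f(x))

First multiply in Q[x] without reducing: a · b = -3·x^3 + 5·x^2 + 16·x - 12. Now divide by f(x) = x^3 - x - 1, eliminating the leading term at each step:
  leading term -3·x^3: subtract (-3)·f(x) = -3·x^3 + 3·x + 3, leaving 5·x^2 + 13·x - 15
The degree is now < 3, so this is the remainder. Hence a · b ≡ 5·x^2 + 13·x - 15 in Q[x]/(f).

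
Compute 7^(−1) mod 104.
Apply the extended Euclidean algorithm to (104, 7), tracking rows (r, s, t) with s·104 + t·7 = r. Each division r_prev = q·r_cur + r_new produces the new row as (previous row) − q·(current row):
  row A: (104, 1, 0)   [1·104 + 0·7 = 104]
  row B: (7, 0, 1)   [0·104 + 1·7 = 7]
  104 = 14·7 + 6   → row C = row A − 14·row B = (6, 1, −14)   [check: 1·104 − 14·7 = 6]
  7 = 1·6 + 1   → row D = row B − 1·row C = (1, −1, 15)   [check: −1·104 + 15·7 = 1]
  6 = 6·1 + 0   → remainder 0, stop. gcd = 1 (last nonzero row D).
The gcd is 1, so 7 is invertible mod 104. The last nonzero row gives −1·104 + 15·7 = 1, so t = 15. So 7^(−1) ≡ 15 (mod 104). Verify: 7 · 15 = 105 ≡ 1 (mod 104). ✓

Final answer: 7^(−1) ≡ 15 (mod 104)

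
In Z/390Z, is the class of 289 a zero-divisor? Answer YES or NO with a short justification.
gcd(289, 390) = 1, so 289 is a unit in Z/390Z (it has a multiplicative inverse). A unit cannot be a zero-divisor: if 289·b ≡ 0 then multiplying both sides by 289^(−1) gives b ≡ 0. So 289 is not a zero-divisor.

Final answer: NO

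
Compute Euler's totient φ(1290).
φ is multiplicative, with φ(p^e) = p^e − p^(e−1). Factorise 1290 = 2 · 3 · 5 · 43. Then
  φ(1290) = (2 − 1) · (3 − 1) · (5 − 1) · (43 − 1) = 1 · 2 · 4 · 42 = 336.

Final answer: φ(1290) = 336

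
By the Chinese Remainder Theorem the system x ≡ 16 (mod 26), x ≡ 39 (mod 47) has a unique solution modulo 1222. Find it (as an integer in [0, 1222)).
x ≡ 744 (mod 1222); the representative in [0, 1222) is 744

The moduli 26, 47 are pairwise coprime, so by the CRT there is a unique solution mod 26·47 = 1222.
Solve by successive substitution. Start with x ≡ 16 (mod 26).
  Combine with x ≡ 39 (mod 47): write x = 16 + 26·t and require 16 + 26·t ≡ 39 (mod 47), i.e. 26·t ≡ 39 − 16 ≡ 23 (mod 47). Since 26^(−1) ≡ 38 (mod 47), t ≡ 38·23 ≡ 28 (mod 47). So x ≡ 16 + 26·28 = 744 (mod 1222).
Unique solution in [0, 1222): x = 744.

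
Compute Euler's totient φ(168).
φ is multiplicative, with φ(p^e) = p^e − p^(e−1). Factorise 168 = 2^3 · 3 · 7. Then
  φ(168) = (2^3 − 2^2) · (3 − 1) · (7 − 1) = 4 · 2 · 6 = 48.

Final answer: φ(168) = 48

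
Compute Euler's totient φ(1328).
φ(1328) = 656

φ is multiplicative, with φ(p^e) = p^e − p^(e−1). Factorise 1328 = 2^4 · 83. Then
  φ(1328) = (2^4 − 2^3) · (83 − 1) = 8 · 82 = 656.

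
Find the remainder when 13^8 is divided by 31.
Use repeated squaring. Binary(8) = 1000. Walk through the bits of the exponent 8 left-to-right: at each bit after the leading one, square the running value, then multiply by 13 if the bit is 1 (always reducing mod 31):
  bit 1 = 1 (leading): start with 13.
  bit 2 = 0: square 13^2 = 169 ≡ 14 (mod 31).
  bit 3 = 0: square 14^2 = 196 ≡ 10 (mod 31).
  bit 4 = 0: square 10^2 = 100 ≡ 7 (mod 31).
Final value: 13^8 ≡ 7 (mod 31).

Final answer: 7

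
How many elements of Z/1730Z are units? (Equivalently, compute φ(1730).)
Z/1730Z has φ(1730) = 688 units

An element a ∈ Z/1730Z is a unit iff gcd(a, 1730) = 1, so the number of units is φ(1730). φ is multiplicative, with φ(p^e) = p^e − p^(e−1). Factorise 1730 = 2 · 5 · 173. Then
  φ(1730) = (2 − 1) · (5 − 1) · (173 − 1) = 1 · 4 · 172 = 688.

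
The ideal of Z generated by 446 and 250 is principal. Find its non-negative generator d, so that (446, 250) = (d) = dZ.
(446, 250) = (2); d = 2

In the PID Z, (a, b) is generated by gcd(a, b). Compute gcd(446, 250) with the extended Euclidean algorithm, tracking rows (r, s, t) with s·446 + t·250 = r:
  row A: (446, 1, 0)   [1·446 + 0·250 = 446]
  row B: (250, 0, 1)   [0·446 + 1·250 = 250]
  446 = 1·250 + 196   → row C = row A − 1·row B = (196, 1, −1)   [check: 1·446 − 1·250 = 196]
  250 = 1·196 + 54   → row D = row B − 1·row C = (54, −1, 2)   [check: −1·446 + 2·250 = 54]
  196 = 3·54 + 34   → row E = row C − 3·row D = (34, 4, −7)   [check: 4·446 − 7·250 = 34]
  54 = 1·34 + 20   → row F = row D − 1·row E = (20, −5, 9)   [check: −5·446 + 9·250 = 20]
  34 = 1·20 + 14   → row G = row E − 1·row F = (14, 9, −16)   [check: 9·446 − 16·250 = 14]
  20 = 1·14 + 6   → row H = row F − 1·row G = (6, −14, 25)   [check: −14·446 + 25·250 = 6]
  14 = 2·6 + 2   → row I = row G − 2·row H = (2, 37, −66)   [check: 37·446 − 66·250 = 2]
  6 = 3·2 + 0   → remainder 0, stop. gcd = 2 (last nonzero row I).
So gcd(446, 250) = 2, with Bézout identity 37·446 − 66·250 = 2. Containment (⊇): the Bézout identity exhibits 2 as an element of (446, 250), giving (2) ⊆ (446, 250). Containment (⊆): since 2 | 446 and 2 | 250 (446 = 2·223, 250 = 2·125), every Z-linear combination of 446 and 250 is divisible by 2, so (446, 250) ⊆ (2). Therefore (446, 250) = (2), d = 2.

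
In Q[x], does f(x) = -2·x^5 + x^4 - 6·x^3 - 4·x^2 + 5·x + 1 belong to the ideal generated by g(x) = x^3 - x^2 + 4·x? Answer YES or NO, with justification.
NO

In Q[x] the ideal (g) consists of all multiples of g, so f ∈ (g) iff g | f, i.e. iff the remainder of f on division by g is 0. Divide f by g (g is monic, so eliminate the leading term of the running remainder at each step):
  leading term -2·x^5: subtract (-2·x^2)·g(x) = -2·x^5 + 2·x^4 - 8·x^3, leaving -x^4 + 2·x^3 - 4·x^2 + 5·x + 1
  leading term -x^4: subtract (-x)·g(x) = -x^4 + x^3 - 4·x^2, leaving x^3 + 5·x + 1
  leading term x^3: subtract (1)·g(x) = x^3 - x^2 + 4·x, leaving x^2 + x + 1
The remainder r(x) = x^2 + x + 1 ≠ 0 (and deg r < deg g), so g ∤ f, i.e. f ∉ (g).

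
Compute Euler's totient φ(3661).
φ is multiplicative, with φ(p^e) = p^e − p^(e−1). Factorise 3661 = 7 · 523. Then
  φ(3661) = (7 − 1) · (523 − 1) = 6 · 522 = 3132.

Final answer: φ(3661) = 3132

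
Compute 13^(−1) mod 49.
Apply the extended Euclidean algorithm to (49, 13), tracking rows (r, s, t) with s·49 + t·13 = r. Each division r_prev = q·r_cur + r_new produces the new row as (previous row) − q·(current row):
  row A: (49, 1, 0)   [1·49 + 0·13 = 49]
  row B: (13, 0, 1)   [0·49 + 1·13 = 13]
  49 = 3·13 + 10   → row C = row A − 3·row B = (10, 1, −3)   [check: 1·49 − 3·13 = 10]
  13 = 1·10 + 3   → row D = row B − 1·row C = (3, −1, 4)   [check: −1·49 + 4·13 = 3]
  10 = 3·3 + 1   → row E = row C − 3·row D = (1, 4, −15)   [check: 4·49 − 15·13 = 1]
  3 = 3·1 + 0   → remainder 0, stop. gcd = 1 (last nonzero row E).
The gcd is 1, so 13 is invertible mod 49. The last nonzero row gives 4·49 − 15·13 = 1, so t = −15. So 13^(−1) ≡ −15 ≡ 34 (mod 49). Verify: 13 · 34 = 442 ≡ 1 (mod 49). ✓

Final answer: 13^(−1) ≡ 34 (mod 49)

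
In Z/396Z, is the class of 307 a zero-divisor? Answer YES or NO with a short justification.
gcd(307, 396) = 1, so 307 is a unit in Z/396Z (it has a multiplicative inverse). A unit cannot be a zero-divisor: if 307·b ≡ 0 then multiplying both sides by 307^(−1) gives b ≡ 0. So 307 is not a zero-divisor.

Final answer: NO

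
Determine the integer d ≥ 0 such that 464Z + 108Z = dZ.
In the PID Z, (a, b) is generated by gcd(a, b). Compute gcd(464, 108) with the extended Euclidean algorithm, tracking rows (r, s, t) with s·464 + t·108 = r:
  row A: (464, 1, 0)   [1·464 + 0·108 = 464]
  row B: (108, 0, 1)   [0·464 + 1·108 = 108]
  464 = 4·108 + 32   → row C = row A − 4·row B = (32, 1, −4)   [check: 1·464 − 4·108 = 32]
  108 = 3·32 + 12   → row D = row B − 3·row C = (12, −3, 13)   [check: −3·464 + 13·108 = 12]
  32 = 2·12 + 8   → row E = row C − 2·row D = (8, 7, −30)   [check: 7·464 − 30·108 = 8]
  12 = 1·8 + 4   → row F = row D − 1·row E = (4, −10, 43)   [check: −10·464 + 43·108 = 4]
  8 = 2·4 + 0   → remainder 0, stop. gcd = 4 (last nonzero row F).
So gcd(464, 108) = 4, with Bézout identity −10·464 + 43·108 = 4. Containment (⊇): the Bézout identity exhibits 4 as an element of (464, 108), giving (4) ⊆ (464, 108). Containment (⊆): since 4 | 464 and 4 | 108 (464 = 4·116, 108 = 4·27), every Z-linear combination of 464 and 108 is divisible by 4, so (464, 108) ⊆ (4). Therefore (464, 108) = (4), d = 4.

Final answer: (464, 108) = (4); d = 4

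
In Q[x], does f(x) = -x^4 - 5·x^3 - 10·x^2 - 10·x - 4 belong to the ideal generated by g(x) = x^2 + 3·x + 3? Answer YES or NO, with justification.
In Q[x] the ideal (g) consists of all multiples of g, so f ∈ (g) iff g | f, i.e. iff the remainder of f on division by g is 0. Divide f by g (g is monic, so eliminate the leading term of the running remainder at each step):
  leading term -x^4: subtract (-x^2)·g(x) = -x^4 - 3·x^3 - 3·x^2, leaving -2·x^3 - 7·x^2 - 10·x - 4
  leading term -2·x^3: subtract (-2·x)·g(x) = -2·x^3 - 6·x^2 - 6·x, leaving -x^2 - 4·x - 4
  leading term -x^2: subtract (-1)·g(x) = -x^2 - 3·x - 3, leaving -x - 1
The remainder r(x) = -x - 1 ≠ 0 (and deg r < deg g), so g ∤ f, i.e. f ∉ (g).

Final answer: NO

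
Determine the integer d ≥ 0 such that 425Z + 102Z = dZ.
In the PID Z, (a, b) is generated by gcd(a, b). Compute gcd(425, 102) with the extended Euclidean algorithm, tracking rows (r, s, t) with s·425 + t·102 = r:
  row A: (425, 1, 0)   [1·425 + 0·102 = 425]
  row B: (102, 0, 1)   [0·425 + 1·102 = 102]
  425 = 4·102 + 17   → row C = row A − 4·row B = (17, 1, −4)   [check: 1·425 − 4·102 = 17]
  102 = 6·17 + 0   → remainder 0, stop. gcd = 17 (last nonzero row C).
So gcd(425, 102) = 17, with Bézout identity 1·425 − 4·102 = 17. Containment (⊇): the Bézout identity exhibits 17 as an element of (425, 102), giving (17) ⊆ (425, 102). Containment (⊆): since 17 | 425 and 17 | 102 (425 = 17·25, 102 = 17·6), every Z-linear combination of 425 and 102 is divisible by 17, so (425, 102) ⊆ (17). Therefore (425, 102) = (17), d = 17.

Final answer: (425, 102) = (17); d = 17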